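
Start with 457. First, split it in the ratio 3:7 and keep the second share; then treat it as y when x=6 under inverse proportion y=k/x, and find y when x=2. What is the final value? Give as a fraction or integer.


Start with 457.
Step 1: Split 3:7, second share = 457 * 7/10 = 3199/10
Step 2: Inverse prop: k = (3199/10)*6; new y = k/2 = 3199/10*6/2 = 9597/10
Final result = 9597/10

9597/10


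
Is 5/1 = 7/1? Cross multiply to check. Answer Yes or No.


Cross multiply to check 5/1 = 7/1
Left cross product: 5 * 1 = 5
Right cross product: 1 * 7 = 7
5 != 7
Not equal, so proportions differ => No

No


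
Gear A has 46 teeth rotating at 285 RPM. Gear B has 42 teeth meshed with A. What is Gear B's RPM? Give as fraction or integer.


Gear ratio: teeth_A * RPM_A = teeth_B * RPM_B
46 * 285 = 42 * RPM_B
13110 = 42 * RPM_B
RPM_B = 13110 / 42
RPM_B = 2185/7

2185/7


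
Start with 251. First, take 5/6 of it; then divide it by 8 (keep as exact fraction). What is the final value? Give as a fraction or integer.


Start with 251.
Step 1: Take 5/6: 251 * 5/6 = 1255/6
Step 2: Divide by 8: 1255/6 / 8 = 1255/48
Final result = 1255/48

1255/48


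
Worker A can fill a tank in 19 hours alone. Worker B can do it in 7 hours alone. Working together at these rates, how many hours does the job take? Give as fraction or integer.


Rate of A = 1/19 job per hour
Rate of B = 1/7 job per hour
Combined rate = 1/19 + 1/7
Find common denominator: (7 + 19)/(19*7) = 26/133
Combined rate = 26/133 job per hour
Time together = 1 / (26/133) = 133/26 hours

133/26


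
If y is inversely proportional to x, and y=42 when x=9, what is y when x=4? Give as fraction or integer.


Inverse proportion: y = k/x
Find k: k = 9 * 42 = 378
Compute y at x=4: y = 378/4
y = 189/2

189/2


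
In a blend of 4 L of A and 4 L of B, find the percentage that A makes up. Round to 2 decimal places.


Volume of A = 4 L
Volume of B = 4 L
Total volume = 4 + 4 = 8 L
Percentage of A = (4/8) * 100
= 50.00%

50.00


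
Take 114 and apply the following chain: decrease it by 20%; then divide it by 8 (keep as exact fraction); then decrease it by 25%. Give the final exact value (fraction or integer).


Start with 114.
Step 1: Decrease by 20%: 114 * 80/100 = 456/5
Step 2: Divide by 8: 456/5 / 8 = 57/5
Step 3: Decrease by 25%: 57/5 * 75/100 = 171/20
Final result = 171/20

171/20


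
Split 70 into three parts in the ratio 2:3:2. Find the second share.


Ratio = 2:3:2
Total parts = 2 + 3 + 2 = 7
Value per part = 70 / 7 = 10
First share = 2 * 10 = 20
Middle share = 3 * 10 = 30
Third share = 2 * 10 = 20

30


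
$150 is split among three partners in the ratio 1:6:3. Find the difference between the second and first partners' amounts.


Total parts = 1 + 6 + 3 = 10
Value per part = 150 / 10 = 15
Shares: 1*15=15, 6*15=90, 3*15=45
Second share = 90, first share = 15
Difference = |90 - 15| = 75

75


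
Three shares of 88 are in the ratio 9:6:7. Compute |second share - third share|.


Total parts = 9 + 6 + 7 = 22
Value per part = 88 / 22 = 4
Shares: 9*4=36, 6*4=24, 7*4=28
Second share = 24, third share = 28
Difference = |24 - 28| = 4

4


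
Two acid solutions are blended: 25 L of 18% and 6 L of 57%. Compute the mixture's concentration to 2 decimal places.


Solute in mixture 1 = 18% of 25 L = 25*18/100 = 9/2 L
Solute in mixture 2 = 57% of 6 L = 6*57/100 = 171/50 L
Total solute = 9/2 + 171/50 = 198/25 L
Total volume = 25 + 6 = 31 L
Final concentration = 198/25/31 * 100 = 25.55%

25.55


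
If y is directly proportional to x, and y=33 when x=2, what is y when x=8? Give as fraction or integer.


Direct proportion: y = kx
Find k: k = 33/2 = 33/2
Compute y at x=8: y = 33/2 * 8
y = 132

132


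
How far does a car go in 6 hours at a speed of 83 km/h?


Using distance = speed * time
Speed = 83 km/h
Time = 6 hours
Distance = 83 * 6
= 498 km

498


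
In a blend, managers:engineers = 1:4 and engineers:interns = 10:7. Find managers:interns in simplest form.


Given a:b = 1:4 and b:c = 10:7
Make b consistent. Multiply first ratio by 10: a:b = 10:40
Multiply second ratio by 4: b:c = 40:28
Now b = 40 in both, so a:b:c = 10:40:28
Therefore a:c = 10:28
Simplify by GCD: a:c = 5:14

5:14


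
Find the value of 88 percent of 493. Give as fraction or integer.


Compute 88% of 493
Convert percentage: 88% = 88/100
Multiply: 493 * 88/100
= 43384/100
= 10846/25

10846/25


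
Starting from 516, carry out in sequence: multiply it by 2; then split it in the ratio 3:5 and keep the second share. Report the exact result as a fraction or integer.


Start with 516.
Step 1: Multiply by 2: 516 * 2 = 1032
Step 2: Split 3:5, second share = 1032 * 5/8 = 645
Final result = 645

645


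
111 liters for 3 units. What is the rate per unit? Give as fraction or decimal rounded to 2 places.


Total liters = 111
Number of units = 3
Unit rate = 111 / 3
= 37 liters per unit

37


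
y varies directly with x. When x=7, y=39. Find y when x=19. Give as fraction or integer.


Direct proportion: y = kx
Find k: k = 39/7 = 39/7
Compute y at x=19: y = 39/7 * 19
y = 741/7

741/7


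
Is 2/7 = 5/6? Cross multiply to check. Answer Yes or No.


Cross multiply to check 2/7 = 5/6
Left cross product: 2 * 6 = 12
Right cross product: 7 * 5 = 35
12 != 35
Not equal, so proportions differ => No

No


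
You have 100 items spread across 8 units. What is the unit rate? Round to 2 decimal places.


Total items = 100
Number of units = 8
Unit rate = 100 / 8
= 12.50 items per unit

12.50


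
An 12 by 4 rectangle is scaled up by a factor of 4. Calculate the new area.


Original dimensions: 12 x 4
Enlargement factor = 4
New width = 12 * 4 = 48
New height = 4 * 4 = 16
New area = 48 * 16 = 768

768


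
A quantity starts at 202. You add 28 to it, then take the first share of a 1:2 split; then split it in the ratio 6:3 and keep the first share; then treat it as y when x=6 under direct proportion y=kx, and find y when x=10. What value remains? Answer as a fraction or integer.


Start with 202.
Step 1: Add 28: 202+28=230; split 1:2 first = 230*1/3 = 230/3
Step 2: Split 6:3, first share = 230/3 * 6/9 = 460/9
Step 3: Direct prop: k = (460/9)/6; new y = k*10 = 460/9*10/6 = 2300/27
Final result = 2300/27

2300/27


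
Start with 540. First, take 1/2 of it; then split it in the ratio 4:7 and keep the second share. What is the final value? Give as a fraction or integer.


Start with 540.
Step 1: Take 1/2: 540 * 1/2 = 270
Step 2: Split 4:7, second share = 270 * 7/11 = 1890/11
Final result = 1890/11

1890/11


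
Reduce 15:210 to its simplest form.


Find GCD(15, 210)
GCD = 15
Divide both by 15: 15/15 = 1, 210/15 = 14
Simplified ratio = 1:14

1:14


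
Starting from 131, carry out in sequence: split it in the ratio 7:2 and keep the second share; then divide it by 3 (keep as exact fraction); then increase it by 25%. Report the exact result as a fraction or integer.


Start with 131.
Step 1: Split 7:2, second share = 131 * 2/9 = 262/9
Step 2: Divide by 3: 262/9 / 3 = 262/27
Step 3: Increase by 25%: 262/27 * 125/100 = 655/54
Final result = 655/54

655/54


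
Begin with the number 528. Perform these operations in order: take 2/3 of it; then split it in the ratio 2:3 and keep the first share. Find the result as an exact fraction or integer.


Start with 528.
Step 1: Take 2/3: 528 * 2/3 = 352
Step 2: Split 2:3, first share = 352 * 2/5 = 704/5
Final result = 704/5

704/5


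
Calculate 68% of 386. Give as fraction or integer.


Compute 68% of 386
Convert percentage: 68% = 68/100
Multiply: 386 * 68/100
= 26248/100
= 6562/25

6562/25


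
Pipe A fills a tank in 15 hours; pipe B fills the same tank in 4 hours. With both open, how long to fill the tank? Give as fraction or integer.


Rate of A = 1/15 job per hour
Rate of B = 1/4 job per hour
Combined rate = 1/15 + 1/4
Find common denominator: (4 + 15)/(15*4) = 19/60
Combined rate = 19/60 job per hour
Time together = 1 / (19/60) = 60/19 hours

60/19


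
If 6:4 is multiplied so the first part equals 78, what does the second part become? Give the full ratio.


Original ratio: 6:4
First term target: 78
Scale factor = 78 / 6 = 13
Multiply second term: 4 * 13 = 52
Equivalent ratio = 78:52

78:52


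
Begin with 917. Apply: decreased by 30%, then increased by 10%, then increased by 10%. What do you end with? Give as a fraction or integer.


Start: 917
Step 1: decrease by 30% => multiply by 70/100
  917 * 70/100 = 6419/10
Step 2: increase by 10% => multiply by 110/100
  6419/10 * 110/100 = 70609/100
Step 3: increase by 10% => multiply by 110/100
  70609/100 * 110/100 = 776699/1000
Final value = 776699/1000

776699/1000


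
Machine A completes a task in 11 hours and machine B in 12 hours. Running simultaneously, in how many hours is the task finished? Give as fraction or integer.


Rate of A = 1/11 job per hour
Rate of B = 1/12 job per hour
Combined rate = 1/11 + 1/12
Find common denominator: (12 + 11)/(11*12) = 23/132
Combined rate = 23/132 job per hour
Time together = 1 / (23/132) = 132/23 hours

132/23


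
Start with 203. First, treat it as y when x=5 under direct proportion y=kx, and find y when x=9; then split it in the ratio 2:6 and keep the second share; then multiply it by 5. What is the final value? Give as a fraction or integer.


Start with 203.
Step 1: Direct prop: k = (203)/5; new y = k*9 = 203*9/5 = 1827/5
Step 2: Split 2:6, second share = 1827/5 * 6/8 = 5481/20
Step 3: Multiply by 5: 5481/20 * 5 = 5481/4
Final result = 5481/4

5481/4


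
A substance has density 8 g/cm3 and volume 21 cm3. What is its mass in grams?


Using mass = density * volume
Density = 8 g/cm3
Volume = 21 cm3
Mass = 8 * 21
= 168 g

168


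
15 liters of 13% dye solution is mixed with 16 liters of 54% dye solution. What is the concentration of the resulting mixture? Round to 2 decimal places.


Solute in mixture 1 = 13% of 15 L = 15*13/100 = 39/20 L
Solute in mixture 2 = 54% of 16 L = 16*54/100 = 216/25 L
Total solute = 39/20 + 216/25 = 1059/100 L
Total volume = 15 + 16 = 31 L
Final concentration = 1059/100/31 * 100 = 34.16%

34.16


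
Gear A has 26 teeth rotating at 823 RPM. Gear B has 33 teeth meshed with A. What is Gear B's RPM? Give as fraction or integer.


Gear ratio: teeth_A * RPM_A = teeth_B * RPM_B
26 * 823 = 33 * RPM_B
21398 = 33 * RPM_B
RPM_B = 21398 / 33
RPM_B = 21398/33

21398/33


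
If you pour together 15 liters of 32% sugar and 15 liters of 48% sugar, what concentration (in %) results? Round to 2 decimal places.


Solute in mixture 1 = 32% of 15 L = 15*32/100 = 24/5 L
Solute in mixture 2 = 48% of 15 L = 15*48/100 = 36/5 L
Total solute = 24/5 + 36/5 = 12 L
Total volume = 15 + 15 = 30 L
Final concentration = 12/30 * 100 = 40.00%

40.00


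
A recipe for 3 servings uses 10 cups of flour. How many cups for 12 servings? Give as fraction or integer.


Original: 10 cups for 3 servings
Target servings = 12
Scaling factor = 12/3
New amount = 10 * 12/3
= 120/3
= 40 cups

40


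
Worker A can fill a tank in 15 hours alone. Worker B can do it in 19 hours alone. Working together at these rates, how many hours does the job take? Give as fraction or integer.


Rate of A = 1/15 job per hour
Rate of B = 1/19 job per hour
Combined rate = 1/15 + 1/19
Find common denominator: (19 + 15)/(15*19) = 34/285
Combined rate = 34/285 job per hour
Time together = 1 / (34/285) = 285/34 hours

285/34


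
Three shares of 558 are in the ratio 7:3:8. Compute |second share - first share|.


Total parts = 7 + 3 + 8 = 18
Value per part = 558 / 18 = 31
Shares: 7*31=217, 3*31=93, 8*31=248
Second share = 93, first share = 217
Difference = |93 - 217| = 124

124


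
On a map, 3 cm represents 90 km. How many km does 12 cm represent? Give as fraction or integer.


Map scale: 3 cm = 90 km
Measured distance on map = 12 cm
Set up proportion: 12 * 90 / 3
= 1080 / 3
= 360 km

360


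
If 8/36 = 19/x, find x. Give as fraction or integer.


Setting up: 8/36 = 19/x
Cross multiply: 8 * x = 36 * 19
8x = 684
x = 684/8
x = 171/2

171/2


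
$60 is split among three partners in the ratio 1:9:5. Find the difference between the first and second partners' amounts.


Total parts = 1 + 9 + 5 = 15
Value per part = 60 / 15 = 4
Shares: 1*4=4, 9*4=36, 5*4=20
First share = 4, second share = 36
Difference = |4 - 36| = 32

32


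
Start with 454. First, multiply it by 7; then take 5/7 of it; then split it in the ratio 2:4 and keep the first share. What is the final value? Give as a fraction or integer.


Start with 454.
Step 1: Multiply by 7: 454 * 7 = 3178
Step 2: Take 5/7: 3178 * 5/7 = 2270
Step 3: Split 2:4, first share = 2270 * 2/6 = 2270/3
Final result = 2270/3

2270/3


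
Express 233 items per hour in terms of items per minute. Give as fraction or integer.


Converting from per hour to per minute
Rate = 233 items per hour
Divide by 60: 233/60
= 233/60 items per minute

233/60


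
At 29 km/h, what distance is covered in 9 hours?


Using distance = speed * time
Speed = 29 km/h
Time = 9 hours
Distance = 29 * 9
= 261 km

261


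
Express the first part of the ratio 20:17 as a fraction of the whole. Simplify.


Total parts = 20 + 17 = 37
First part fraction = 20/37
Simplify: 20/37 = 20/37

20/37


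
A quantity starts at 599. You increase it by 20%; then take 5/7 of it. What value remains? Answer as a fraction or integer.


Start with 599.
Step 1: Increase by 20%: 599 * 120/100 = 3594/5
Step 2: Take 5/7: 3594/5 * 5/7 = 3594/7
Final result = 3594/7

3594/7


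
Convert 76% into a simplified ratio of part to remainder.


Part = 76%, Remainder = 24%
Ratio = 76:24
GCD(76, 24) = 4
Simplify: 19:6 = 19:6

19:6


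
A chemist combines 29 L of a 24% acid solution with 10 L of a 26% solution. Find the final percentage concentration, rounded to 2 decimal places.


Solute in mixture 1 = 24% of 29 L = 29*24/100 = 174/25 L
Solute in mixture 2 = 26% of 10 L = 10*26/100 = 13/5 L
Total solute = 174/25 + 13/5 = 239/25 L
Total volume = 29 + 10 = 39 L
Final concentration = 239/25/39 * 100 = 24.51%

24.51


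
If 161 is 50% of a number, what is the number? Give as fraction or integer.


Given: 161 is 50% of the whole
Set up: 161 = 50/100 * whole
whole = 161 * 100 / 50
whole = 16100 / 50
whole = 322

322


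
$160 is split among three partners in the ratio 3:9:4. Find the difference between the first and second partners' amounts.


Total parts = 3 + 9 + 4 = 16
Value per part = 160 / 16 = 10
Shares: 3*10=30, 9*10=90, 4*10=40
First share = 30, second share = 90
Difference = |30 - 90| = 60

60


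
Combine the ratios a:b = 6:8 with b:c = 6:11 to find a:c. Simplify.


Given a:b = 6:8 and b:c = 6:11
Make b consistent. Multiply first ratio by 6: a:b = 36:48
Multiply second ratio by 8: b:c = 48:88
Now b = 48 in both, so a:b:c = 36:48:88
Therefore a:c = 36:88
Simplify by GCD: a:c = 9:22

9:22


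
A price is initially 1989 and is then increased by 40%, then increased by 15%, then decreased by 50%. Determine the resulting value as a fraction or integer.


Start: 1989
Step 1: increase by 40% => multiply by 140/100
  1989 * 140/100 = 13923/5
Step 2: increase by 15% => multiply by 115/100
  13923/5 * 115/100 = 320229/100
Step 3: decrease by 50% => multiply by 50/100
  320229/100 * 50/100 = 320229/200
Final value = 320229/200

320229/200


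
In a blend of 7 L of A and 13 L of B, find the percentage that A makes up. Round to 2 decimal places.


Volume of A = 7 L
Volume of B = 13 L
Total volume = 7 + 13 = 20 L
Percentage of A = (7/20) * 100
= 35.00%

35.00


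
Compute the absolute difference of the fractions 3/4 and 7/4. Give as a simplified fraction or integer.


Simplify: 3/4 = 3/4 and 7/4 = 7/4
Find common denominator: LCD = 4
Convert: 3/4 and 7/4
Difference = |3 - 7|/4 = 4/4
Simplified = 1

1


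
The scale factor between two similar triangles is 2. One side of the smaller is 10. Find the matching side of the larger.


Similar triangles have proportional sides
Scale factor = 2
Smaller side = 10
Corresponding larger side = 10 * 2
= 20

20


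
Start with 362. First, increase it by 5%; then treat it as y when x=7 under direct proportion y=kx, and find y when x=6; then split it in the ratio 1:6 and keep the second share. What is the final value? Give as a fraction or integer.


Start with 362.
Step 1: Increase by 5%: 362 * 105/100 = 3801/10
Step 2: Direct prop: k = (3801/10)/7; new y = k*6 = 3801/10*6/7 = 1629/5
Step 3: Split 1:6, second share = 1629/5 * 6/7 = 9774/35
Final result = 9774/35

9774/35


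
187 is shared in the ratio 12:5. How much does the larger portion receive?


Total parts = 12 + 5 = 17
Value per part = 187 / 17 = 11
First share = 12 * 11 = 132
Second share = 5 * 11 = 55
Larger share = 132

132


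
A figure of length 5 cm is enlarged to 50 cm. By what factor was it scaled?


Original length = 5 cm
Scaled length = 50 cm
Scale factor = 50 / 5
= 10

10


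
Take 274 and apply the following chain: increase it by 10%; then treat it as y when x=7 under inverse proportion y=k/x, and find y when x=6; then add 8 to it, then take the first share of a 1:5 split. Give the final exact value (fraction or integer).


Start with 274.
Step 1: Increase by 10%: 274 * 110/100 = 1507/5
Step 2: Inverse prop: k = (1507/5)*7; new y = k/6 = 1507/5*7/6 = 10549/30
Step 3: Add 8: 10549/30+8=10789/30; split 1:5 first = 10789/30*1/6 = 10789/180
Final result = 10789/180

10789/180


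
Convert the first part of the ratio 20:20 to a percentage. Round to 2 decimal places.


Total parts = 20 + 20 = 40
First part fraction = 20/40
Percentage = (20/40) * 100
= 0.5 * 100
= 50.00%

50.00


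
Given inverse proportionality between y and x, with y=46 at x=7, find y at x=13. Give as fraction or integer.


Inverse proportion: y = k/x
Find k: k = 7 * 46 = 322
Compute y at x=13: y = 322/13
y = 322/13

322/13


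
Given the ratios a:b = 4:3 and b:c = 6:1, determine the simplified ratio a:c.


Given a:b = 4:3 and b:c = 6:1
Make b consistent. Multiply first ratio by 6: a:b = 24:18
Multiply second ratio by 3: b:c = 18:3
Now b = 18 in both, so a:b:c = 24:18:3
Therefore a:c = 24:3
Simplify by GCD: a:c = 8:1

8:1


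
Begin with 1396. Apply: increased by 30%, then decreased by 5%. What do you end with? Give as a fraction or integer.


Start: 1396
Step 1: increase by 30% => multiply by 130/100
  1396 * 130/100 = 9074/5
Step 2: decrease by 5% => multiply by 95/100
  9074/5 * 95/100 = 86203/50
Final value = 86203/50

86203/50


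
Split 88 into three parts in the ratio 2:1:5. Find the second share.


Ratio = 2:1:5
Total parts = 2 + 1 + 5 = 8
Value per part = 88 / 8 = 11
First share = 2 * 11 = 22
Middle share = 1 * 11 = 11
Third share = 5 * 11 = 55

11


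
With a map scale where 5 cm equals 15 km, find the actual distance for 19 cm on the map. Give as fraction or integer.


Map scale: 5 cm = 15 km
Measured distance on map = 19 cm
Set up proportion: 19 * 15 / 5
= 285 / 5
= 57 km

57


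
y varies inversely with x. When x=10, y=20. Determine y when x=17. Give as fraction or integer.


Inverse proportion: y = k/x
Find k: k = 10 * 20 = 200
Compute y at x=17: y = 200/17
y = 200/17

200/17


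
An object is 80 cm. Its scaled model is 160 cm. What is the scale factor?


Original length = 80 cm
Scaled length = 160 cm
Scale factor = 160 / 80
= 2

2


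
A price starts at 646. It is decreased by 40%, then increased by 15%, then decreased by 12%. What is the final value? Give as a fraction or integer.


Start: 646
Step 1: decrease by 40% => multiply by 60/100
  646 * 60/100 = 1938/5
Step 2: increase by 15% => multiply by 115/100
  1938/5 * 115/100 = 22287/50
Step 3: decrease by 12% => multiply by 88/100
  22287/50 * 88/100 = 245157/625
Final value = 245157/625

245157/625


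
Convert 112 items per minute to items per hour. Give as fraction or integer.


Converting from per minute to per hour
Rate = 112 items per minute
Multiply by 60: 112 * 60
= 6720 items per hour

6720


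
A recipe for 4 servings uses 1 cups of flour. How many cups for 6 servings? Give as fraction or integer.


Original: 1 cups for 4 servings
Target servings = 6
Scaling factor = 6/4
New amount = 1 * 6/4
= 6/4
= 3/2 cups

3/2


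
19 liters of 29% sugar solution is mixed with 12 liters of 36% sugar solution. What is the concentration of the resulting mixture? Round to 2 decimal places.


Solute in mixture 1 = 29% of 19 L = 19*29/100 = 551/100 L
Solute in mixture 2 = 36% of 12 L = 12*36/100 = 108/25 L
Total solute = 551/100 + 108/25 = 983/100 L
Total volume = 19 + 12 = 31 L
Final concentration = 983/100/31 * 100 = 31.71%

31.71


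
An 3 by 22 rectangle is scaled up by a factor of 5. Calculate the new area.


Original dimensions: 3 x 22
Enlargement factor = 5
New width = 3 * 5 = 15
New height = 22 * 5 = 110
New area = 15 * 110 = 1650

1650


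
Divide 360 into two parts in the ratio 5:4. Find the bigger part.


Total parts = 5 + 4 = 9
Value per part = 360 / 9 = 40
First share = 5 * 40 = 200
Second share = 4 * 40 = 160
Larger share = 200

200


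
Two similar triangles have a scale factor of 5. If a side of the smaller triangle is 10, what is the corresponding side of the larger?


Similar triangles have proportional sides
Scale factor = 5
Smaller side = 10
Corresponding larger side = 10 * 5
= 50

50


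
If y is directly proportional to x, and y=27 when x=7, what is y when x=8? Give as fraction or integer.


Direct proportion: y = kx
Find k: k = 27/7 = 27/7
Compute y at x=8: y = 27/7 * 8
y = 216/7

216/7


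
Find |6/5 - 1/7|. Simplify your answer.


Simplify: 6/5 = 6/5 and 1/7 = 1/7
Find common denominator: LCD = 35
Convert: 42/35 and 5/35
Difference = |42 - 5|/35 = 37/35
Simplified = 37/35

37/35


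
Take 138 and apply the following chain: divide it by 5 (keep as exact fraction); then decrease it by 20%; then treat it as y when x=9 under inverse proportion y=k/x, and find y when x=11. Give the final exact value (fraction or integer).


Start with 138.
Step 1: Divide by 5: 138 / 5 = 138/5
Step 2: Decrease by 20%: 138/5 * 80/100 = 552/25
Step 3: Inverse prop: k = (552/25)*9; new y = k/11 = 552/25*9/11 = 4968/275
Final result = 4968/275

4968/275


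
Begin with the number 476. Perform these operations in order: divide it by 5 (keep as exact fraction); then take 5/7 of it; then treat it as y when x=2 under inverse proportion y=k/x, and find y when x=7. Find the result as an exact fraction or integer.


Start with 476.
Step 1: Divide by 5: 476 / 5 = 476/5
Step 2: Take 5/7: 476/5 * 5/7 = 68
Step 3: Inverse prop: k = (68)*2; new y = k/7 = 68*2/7 = 136/7
Final result = 136/7

136/7


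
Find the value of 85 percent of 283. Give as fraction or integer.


Compute 85% of 283
Convert percentage: 85% = 85/100
Multiply: 283 * 85/100
= 24055/100
= 4811/20

4811/20


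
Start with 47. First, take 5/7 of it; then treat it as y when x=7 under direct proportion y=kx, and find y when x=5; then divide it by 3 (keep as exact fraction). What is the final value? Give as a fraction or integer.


Start with 47.
Step 1: Take 5/7: 47 * 5/7 = 235/7
Step 2: Direct prop: k = (235/7)/7; new y = k*5 = 235/7*5/7 = 1175/49
Step 3: Divide by 3: 1175/49 / 3 = 1175/147
Final result = 1175/147

1175/147


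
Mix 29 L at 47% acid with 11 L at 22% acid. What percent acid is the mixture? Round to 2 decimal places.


Solute in mixture 1 = 47% of 29 L = 29*47/100 = 1363/100 L
Solute in mixture 2 = 22% of 11 L = 11*22/100 = 121/50 L
Total solute = 1363/100 + 121/50 = 321/20 L
Total volume = 29 + 11 = 40 L
Final concentration = 321/20/40 * 100 = 40.13%

40.13


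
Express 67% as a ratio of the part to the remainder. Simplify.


Part = 67%, Remainder = 33%
Ratio = 67:33
GCD(67, 33) = 1
Simplify: 67:33 = 67:33

67:33


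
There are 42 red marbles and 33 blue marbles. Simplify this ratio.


Find GCD(42, 33)
GCD = 3
Divide both by 3: 42/3 = 14, 33/3 = 11
Simplified ratio = 14:11

14:11


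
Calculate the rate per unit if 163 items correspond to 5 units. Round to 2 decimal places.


Total items = 163
Number of units = 5
Unit rate = 163 / 5
= 32.60 items per unit

32.60


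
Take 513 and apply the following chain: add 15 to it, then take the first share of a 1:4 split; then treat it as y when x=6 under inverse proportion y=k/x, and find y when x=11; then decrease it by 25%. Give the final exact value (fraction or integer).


Start with 513.
Step 1: Add 15: 513+15=528; split 1:4 first = 528*1/5 = 528/5
Step 2: Inverse prop: k = (528/5)*6; new y = k/11 = 528/5*6/11 = 288/5
Step 3: Decrease by 25%: 288/5 * 75/100 = 216/5
Final result = 216/5

216/5


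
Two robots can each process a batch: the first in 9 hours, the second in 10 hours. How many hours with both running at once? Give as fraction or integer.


Rate of A = 1/9 job per hour
Rate of B = 1/10 job per hour
Combined rate = 1/9 + 1/10
Find common denominator: (10 + 9)/(9*10) = 19/90
Combined rate = 19/90 job per hour
Time together = 1 / (19/90) = 90/19 hours

90/19


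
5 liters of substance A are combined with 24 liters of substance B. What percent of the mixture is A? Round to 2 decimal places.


Volume of A = 5 L
Volume of B = 24 L
Total volume = 5 + 24 = 29 L
Percentage of A = (5/29) * 100
= 17.24%

17.24


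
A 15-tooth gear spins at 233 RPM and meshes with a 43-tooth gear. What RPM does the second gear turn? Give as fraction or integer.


Gear ratio: teeth_A * RPM_A = teeth_B * RPM_B
15 * 233 = 43 * RPM_B
3495 = 43 * RPM_B
RPM_B = 3495 / 43
RPM_B = 3495/43

3495/43


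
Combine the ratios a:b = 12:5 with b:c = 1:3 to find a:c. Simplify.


Given a:b = 12:5 and b:c = 1:3
Make b consistent. Multiply first ratio by 1: a:b = 12:5
Multiply second ratio by 5: b:c = 5:15
Now b = 5 in both, so a:b:c = 12:5:15
Therefore a:c = 12:15
Simplify by GCD: a:c = 4:5

4:5


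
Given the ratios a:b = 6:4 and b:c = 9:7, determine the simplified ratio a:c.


Given a:b = 6:4 and b:c = 9:7
Make b consistent. Multiply first ratio by 9: a:b = 54:36
Multiply second ratio by 4: b:c = 36:28
Now b = 36 in both, so a:b:c = 54:36:28
Therefore a:c = 54:28
Simplify by GCD: a:c = 27:14

27:14


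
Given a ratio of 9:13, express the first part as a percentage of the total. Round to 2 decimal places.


Total parts = 9 + 13 = 22
First part fraction = 9/22
Percentage = (9/22) * 100
= 0.409091 * 100
= 40.91%

40.91


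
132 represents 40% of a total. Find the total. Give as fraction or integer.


Given: 132 is 40% of the whole
Set up: 132 = 40/100 * whole
whole = 132 * 100 / 40
whole = 13200 / 40
whole = 330

330


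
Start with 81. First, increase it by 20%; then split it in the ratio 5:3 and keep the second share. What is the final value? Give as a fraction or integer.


Start with 81.
Step 1: Increase by 20%: 81 * 120/100 = 486/5
Step 2: Split 5:3, second share = 486/5 * 3/8 = 729/20
Final result = 729/20

729/20


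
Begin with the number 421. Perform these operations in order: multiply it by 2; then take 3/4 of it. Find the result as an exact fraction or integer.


Start with 421.
Step 1: Multiply by 2: 421 * 2 = 842
Step 2: Take 3/4: 842 * 3/4 = 1263/2
Final result = 1263/2

1263/2


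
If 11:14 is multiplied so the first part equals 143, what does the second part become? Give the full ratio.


Original ratio: 11:14
First term target: 143
Scale factor = 143 / 11 = 13
Multiply second term: 14 * 13 = 182
Equivalent ratio = 143:182

143:182


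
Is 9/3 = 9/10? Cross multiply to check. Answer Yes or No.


Cross multiply to check 9/3 = 9/10
Left cross product: 9 * 10 = 90
Right cross product: 3 * 9 = 27
90 != 27
Not equal, so proportions differ => No

No


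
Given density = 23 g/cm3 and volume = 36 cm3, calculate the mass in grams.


Using mass = density * volume
Density = 23 g/cm3
Volume = 36 cm3
Mass = 23 * 36
= 828 g

828


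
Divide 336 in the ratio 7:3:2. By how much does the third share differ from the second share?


Total parts = 7 + 3 + 2 = 12
Value per part = 336 / 12 = 28
Shares: 7*28=196, 3*28=84, 2*28=56
Third share = 56, second share = 84
Difference = |56 - 84| = 28

28


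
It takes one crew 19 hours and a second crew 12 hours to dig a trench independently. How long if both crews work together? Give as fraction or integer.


Rate of A = 1/19 job per hour
Rate of B = 1/12 job per hour
Combined rate = 1/19 + 1/12
Find common denominator: (12 + 19)/(19*12) = 31/228
Combined rate = 31/228 job per hour
Time together = 1 / (31/228) = 228/31 hours

228/31


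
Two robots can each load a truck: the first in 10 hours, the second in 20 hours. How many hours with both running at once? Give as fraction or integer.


Rate of A = 1/10 job per hour
Rate of B = 1/20 job per hour
Combined rate = 1/10 + 1/20
Find common denominator: (20 + 10)/(10*20) = 30/200
Combined rate = 3/20 job per hour
Time together = 1 / (3/20) = 20/3 hours

20/3


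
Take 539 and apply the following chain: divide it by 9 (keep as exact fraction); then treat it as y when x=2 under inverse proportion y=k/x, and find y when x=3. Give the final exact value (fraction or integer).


Start with 539.
Step 1: Divide by 9: 539 / 9 = 539/9
Step 2: Inverse prop: k = (539/9)*2; new y = k/3 = 539/9*2/3 = 1078/27
Final result = 1078/27

1078/27


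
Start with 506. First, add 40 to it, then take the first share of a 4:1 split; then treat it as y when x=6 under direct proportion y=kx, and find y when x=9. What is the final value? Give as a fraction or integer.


Start with 506.
Step 1: Add 40: 506+40=546; split 4:1 first = 546*4/5 = 2184/5
Step 2: Direct prop: k = (2184/5)/6; new y = k*9 = 2184/5*9/6 = 3276/5
Final result = 3276/5

3276/5


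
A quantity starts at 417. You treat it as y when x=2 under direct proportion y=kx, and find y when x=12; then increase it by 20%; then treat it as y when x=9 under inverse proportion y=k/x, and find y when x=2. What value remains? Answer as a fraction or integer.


Start with 417.
Step 1: Direct prop: k = (417)/2; new y = k*12 = 417*12/2 = 2502
Step 2: Increase by 20%: 2502 * 120/100 = 15012/5
Step 3: Inverse prop: k = (15012/5)*9; new y = k/2 = 15012/5*9/2 = 67554/5
Final result = 67554/5

67554/5


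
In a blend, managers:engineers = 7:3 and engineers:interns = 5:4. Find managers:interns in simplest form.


Given a:b = 7:3 and b:c = 5:4
Make b consistent. Multiply first ratio by 5: a:b = 35:15
Multiply second ratio by 3: b:c = 15:12
Now b = 15 in both, so a:b:c = 35:15:12
Therefore a:c = 35:12
Simplify by GCD: a:c = 35:12

35:12


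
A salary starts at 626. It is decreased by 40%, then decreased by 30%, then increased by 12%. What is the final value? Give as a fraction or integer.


Start: 626
Step 1: decrease by 40% => multiply by 60/100
  626 * 60/100 = 1878/5
Step 2: decrease by 30% => multiply by 70/100
  1878/5 * 70/100 = 6573/25
Step 3: increase by 12% => multiply by 112/100
  6573/25 * 112/100 = 184044/625
Final value = 184044/625

184044/625


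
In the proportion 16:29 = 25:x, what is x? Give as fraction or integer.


Setting up: 16/29 = 25/x
Cross multiply: 16 * x = 29 * 25
16x = 725
x = 725/16
x = 725/16

725/16


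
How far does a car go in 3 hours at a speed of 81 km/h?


Using distance = speed * time
Speed = 81 km/h
Time = 3 hours
Distance = 81 * 3
= 243 km

243


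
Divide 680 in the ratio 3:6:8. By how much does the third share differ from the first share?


Total parts = 3 + 6 + 8 = 17
Value per part = 680 / 17 = 40
Shares: 3*40=120, 6*40=240, 8*40=320
Third share = 320, first share = 120
Difference = |320 - 120| = 200

200


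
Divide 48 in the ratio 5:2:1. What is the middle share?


Ratio = 5:2:1
Total parts = 5 + 2 + 1 = 8
Value per part = 48 / 8 = 6
First share = 5 * 6 = 30
Middle share = 2 * 6 = 12
Third share = 1 * 6 = 6

12


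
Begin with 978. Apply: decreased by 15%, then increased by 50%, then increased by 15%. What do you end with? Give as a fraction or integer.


Start: 978
Step 1: decrease by 15% => multiply by 85/100
  978 * 85/100 = 8313/10
Step 2: increase by 50% => multiply by 150/100
  8313/10 * 150/100 = 24939/20
Step 3: increase by 15% => multiply by 115/100
  24939/20 * 115/100 = 573597/400
Final value = 573597/400

573597/400


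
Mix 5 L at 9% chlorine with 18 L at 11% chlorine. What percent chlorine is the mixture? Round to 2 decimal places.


Solute in mixture 1 = 9% of 5 L = 5*9/100 = 9/20 L
Solute in mixture 2 = 11% of 18 L = 18*11/100 = 99/50 L
Total solute = 9/20 + 99/50 = 243/100 L
Total volume = 5 + 18 = 23 L
Final concentration = 243/100/23 * 100 = 10.57%

10.57


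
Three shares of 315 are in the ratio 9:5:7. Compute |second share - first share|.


Total parts = 9 + 5 + 7 = 21
Value per part = 315 / 21 = 15
Shares: 9*15=135, 5*15=75, 7*15=105
Second share = 75, first share = 135
Difference = |75 - 135| = 60

60


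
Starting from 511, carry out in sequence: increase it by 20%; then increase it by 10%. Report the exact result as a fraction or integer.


Start with 511.
Step 1: Increase by 20%: 511 * 120/100 = 3066/5
Step 2: Increase by 10%: 3066/5 * 110/100 = 16863/25
Final result = 16863/25

16863/25


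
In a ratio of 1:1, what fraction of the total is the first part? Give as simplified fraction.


Total parts = 1 + 1 = 2
First part fraction = 1/2
Simplify: 1/2 = 1/2

1/2


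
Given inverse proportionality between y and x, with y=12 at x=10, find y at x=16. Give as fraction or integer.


Inverse proportion: y = k/x
Find k: k = 10 * 12 = 120
Compute y at x=16: y = 120/16
y = 15/2

15/2


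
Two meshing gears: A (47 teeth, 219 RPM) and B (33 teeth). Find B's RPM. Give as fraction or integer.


Gear ratio: teeth_A * RPM_A = teeth_B * RPM_B
47 * 219 = 33 * RPM_B
10293 = 33 * RPM_B
RPM_B = 10293 / 33
RPM_B = 3431/11

3431/11


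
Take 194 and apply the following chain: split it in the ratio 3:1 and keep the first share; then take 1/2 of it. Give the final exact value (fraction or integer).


Start with 194.
Step 1: Split 3:1, first share = 194 * 3/4 = 291/2
Step 2: Take 1/2: 291/2 * 1/2 = 291/4
Final result = 291/4

291/4


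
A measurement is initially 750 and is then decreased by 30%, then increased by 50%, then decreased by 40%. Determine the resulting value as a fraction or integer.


Start: 750
Step 1: decrease by 30% => multiply by 70/100
  750 * 70/100 = 525
Step 2: increase by 50% => multiply by 150/100
  525 * 150/100 = 1575/2
Step 3: decrease by 40% => multiply by 60/100
  1575/2 * 60/100 = 945/2
Final value = 945/2

945/2


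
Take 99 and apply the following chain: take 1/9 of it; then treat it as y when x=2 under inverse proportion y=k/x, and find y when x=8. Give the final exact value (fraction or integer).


Start with 99.
Step 1: Take 1/9: 99 * 1/9 = 11
Step 2: Inverse prop: k = (11)*2; new y = k/8 = 11*2/8 = 11/4
Final result = 11/4

11/4


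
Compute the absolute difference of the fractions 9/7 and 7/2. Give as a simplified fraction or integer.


Simplify: 9/7 = 9/7 and 7/2 = 7/2
Find common denominator: LCD = 14
Convert: 18/14 and 49/14
Difference = |18 - 49|/14 = 31/14
Simplified = 31/14

31/14


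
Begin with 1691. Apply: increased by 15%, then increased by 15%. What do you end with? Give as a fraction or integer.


Start: 1691
Step 1: increase by 15% => multiply by 115/100
  1691 * 115/100 = 38893/20
Step 2: increase by 15% => multiply by 115/100
  38893/20 * 115/100 = 894539/400
Final value = 894539/400

894539/400


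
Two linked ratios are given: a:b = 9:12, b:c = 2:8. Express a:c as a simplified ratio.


Given a:b = 9:12 and b:c = 2:8
Make b consistent. Multiply first ratio by 2: a:b = 18:24
Multiply second ratio by 12: b:c = 24:96
Now b = 24 in both, so a:b:c = 18:24:96
Therefore a:c = 18:96
Simplify by GCD: a:c = 3:16

3:16


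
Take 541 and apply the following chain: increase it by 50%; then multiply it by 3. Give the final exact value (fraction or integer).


Start with 541.
Step 1: Increase by 50%: 541 * 150/100 = 1623/2
Step 2: Multiply by 3: 1623/2 * 3 = 4869/2
Final result = 4869/2

4869/2


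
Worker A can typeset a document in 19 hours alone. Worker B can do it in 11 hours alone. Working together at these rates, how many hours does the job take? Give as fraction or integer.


Rate of A = 1/19 job per hour
Rate of B = 1/11 job per hour
Combined rate = 1/19 + 1/11
Find common denominator: (11 + 19)/(19*11) = 30/209
Combined rate = 30/209 job per hour
Time together = 1 / (30/209) = 209/30 hours

209/30


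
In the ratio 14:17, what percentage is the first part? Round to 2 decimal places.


Total parts = 14 + 17 = 31
First part fraction = 14/31
Percentage = (14/31) * 100
= 0.451613 * 100
= 45.16%

45.16


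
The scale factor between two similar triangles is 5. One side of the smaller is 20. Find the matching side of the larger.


Similar triangles have proportional sides
Scale factor = 5
Smaller side = 20
Corresponding larger side = 20 * 5
= 100

100


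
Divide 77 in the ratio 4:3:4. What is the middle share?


Ratio = 4:3:4
Total parts = 4 + 3 + 4 = 11
Value per part = 77 / 11 = 7
First share = 4 * 7 = 28
Middle share = 3 * 7 = 21
Third share = 4 * 7 = 28

21


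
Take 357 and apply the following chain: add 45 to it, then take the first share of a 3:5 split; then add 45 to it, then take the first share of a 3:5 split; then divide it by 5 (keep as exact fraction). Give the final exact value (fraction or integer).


Start with 357.
Step 1: Add 45: 357+45=402; split 3:5 first = 402*3/8 = 603/4
Step 2: Add 45: 603/4+45=783/4; split 3:5 first = 783/4*3/8 = 2349/32
Step 3: Divide by 5: 2349/32 / 5 = 2349/160
Final result = 2349/160

2349/160


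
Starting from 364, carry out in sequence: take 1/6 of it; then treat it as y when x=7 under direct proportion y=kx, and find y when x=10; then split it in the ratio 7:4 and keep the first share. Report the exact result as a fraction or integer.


Start with 364.
Step 1: Take 1/6: 364 * 1/6 = 182/3
Step 2: Direct prop: k = (182/3)/7; new y = k*10 = 182/3*10/7 = 260/3
Step 3: Split 7:4, first share = 260/3 * 7/11 = 1820/33
Final result = 1820/33

1820/33


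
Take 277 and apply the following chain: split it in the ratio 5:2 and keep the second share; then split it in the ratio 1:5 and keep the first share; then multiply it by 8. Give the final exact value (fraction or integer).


Start with 277.
Step 1: Split 5:2, second share = 277 * 2/7 = 554/7
Step 2: Split 1:5, first share = 554/7 * 1/6 = 277/21
Step 3: Multiply by 8: 277/21 * 8 = 2216/21
Final result = 2216/21

2216/21


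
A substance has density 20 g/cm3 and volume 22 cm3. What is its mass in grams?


Using mass = density * volume
Density = 20 g/cm3
Volume = 22 cm3
Mass = 20 * 22
= 440 g

440


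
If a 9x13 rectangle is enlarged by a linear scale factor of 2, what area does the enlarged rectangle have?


Original dimensions: 9 x 13
Enlargement factor = 2
New width = 9 * 2 = 18
New height = 13 * 2 = 26
New area = 18 * 26 = 468

468


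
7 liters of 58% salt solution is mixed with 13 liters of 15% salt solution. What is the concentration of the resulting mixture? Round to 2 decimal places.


Solute in mixture 1 = 58% of 7 L = 7*58/100 = 203/50 L
Solute in mixture 2 = 15% of 13 L = 13*15/100 = 39/20 L
Total solute = 203/50 + 39/20 = 601/100 L
Total volume = 7 + 13 = 20 L
Final concentration = 601/100/20 * 100 = 30.05%

30.05


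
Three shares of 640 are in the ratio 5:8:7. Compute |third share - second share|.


Total parts = 5 + 8 + 7 = 20
Value per part = 640 / 20 = 32
Shares: 5*32=160, 8*32=256, 7*32=224
Third share = 224, second share = 256
Difference = |224 - 256| = 32

32


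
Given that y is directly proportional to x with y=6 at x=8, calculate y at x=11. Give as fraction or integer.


Direct proportion: y = kx
Find k: k = 6/8 = 3/4
Compute y at x=11: y = 3/4 * 11
y = 33/4

33/4
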